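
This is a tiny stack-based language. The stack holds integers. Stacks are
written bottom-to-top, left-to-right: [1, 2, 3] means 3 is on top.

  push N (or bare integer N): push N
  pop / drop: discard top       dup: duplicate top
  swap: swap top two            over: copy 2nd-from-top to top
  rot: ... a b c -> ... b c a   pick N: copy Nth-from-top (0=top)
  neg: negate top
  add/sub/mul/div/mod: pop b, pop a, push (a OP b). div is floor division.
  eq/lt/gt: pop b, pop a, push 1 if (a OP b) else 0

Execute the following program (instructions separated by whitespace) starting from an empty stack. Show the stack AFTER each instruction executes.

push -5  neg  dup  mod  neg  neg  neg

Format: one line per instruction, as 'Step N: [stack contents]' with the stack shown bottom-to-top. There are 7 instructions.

Step 1: [-5]
Step 2: [5]
Step 3: [5, 5]
Step 4: [0]
Step 5: [0]
Step 6: [0]
Step 7: [0]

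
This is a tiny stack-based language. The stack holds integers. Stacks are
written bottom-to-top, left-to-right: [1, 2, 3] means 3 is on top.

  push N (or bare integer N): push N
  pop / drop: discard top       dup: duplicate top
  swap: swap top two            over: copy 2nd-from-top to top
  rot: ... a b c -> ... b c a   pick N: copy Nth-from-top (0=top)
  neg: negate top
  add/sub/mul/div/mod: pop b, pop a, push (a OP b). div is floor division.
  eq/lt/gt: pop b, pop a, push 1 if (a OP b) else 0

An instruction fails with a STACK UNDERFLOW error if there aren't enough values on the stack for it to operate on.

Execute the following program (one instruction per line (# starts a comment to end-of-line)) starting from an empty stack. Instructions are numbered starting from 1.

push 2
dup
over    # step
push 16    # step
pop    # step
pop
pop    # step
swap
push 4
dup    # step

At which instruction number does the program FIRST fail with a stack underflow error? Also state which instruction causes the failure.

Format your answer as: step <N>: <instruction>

Step 1 ('push 2'): stack = [2], depth = 1
Step 2 ('dup'): stack = [2, 2], depth = 2
Step 3 ('over'): stack = [2, 2, 2], depth = 3
Step 4 ('push 16'): stack = [2, 2, 2, 16], depth = 4
Step 5 ('pop'): stack = [2, 2, 2], depth = 3
Step 6 ('pop'): stack = [2, 2], depth = 2
Step 7 ('pop'): stack = [2], depth = 1
Step 8 ('swap'): needs 2 value(s) but depth is 1 — STACK UNDERFLOW

Answer: step 8: swap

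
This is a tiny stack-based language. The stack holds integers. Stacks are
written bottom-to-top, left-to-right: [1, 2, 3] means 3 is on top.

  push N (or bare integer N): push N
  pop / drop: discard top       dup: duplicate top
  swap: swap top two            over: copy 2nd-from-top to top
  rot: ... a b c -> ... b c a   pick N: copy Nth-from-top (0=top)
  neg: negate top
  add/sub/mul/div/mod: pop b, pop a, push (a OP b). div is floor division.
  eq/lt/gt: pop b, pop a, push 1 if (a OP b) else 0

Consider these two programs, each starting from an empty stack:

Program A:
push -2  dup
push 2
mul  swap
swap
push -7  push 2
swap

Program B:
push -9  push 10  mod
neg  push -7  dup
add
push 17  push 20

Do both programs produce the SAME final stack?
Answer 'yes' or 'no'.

Answer: no

Derivation:
Program A trace:
  After 'push -2': [-2]
  After 'dup': [-2, -2]
  After 'push 2': [-2, -2, 2]
  After 'mul': [-2, -4]
  After 'swap': [-4, -2]
  After 'swap': [-2, -4]
  After 'push -7': [-2, -4, -7]
  After 'push 2': [-2, -4, -7, 2]
  After 'swap': [-2, -4, 2, -7]
Program A final stack: [-2, -4, 2, -7]

Program B trace:
  After 'push -9': [-9]
  After 'push 10': [-9, 10]
  After 'mod': [1]
  After 'neg': [-1]
  After 'push -7': [-1, -7]
  After 'dup': [-1, -7, -7]
  After 'add': [-1, -14]
  After 'push 17': [-1, -14, 17]
  After 'push 20': [-1, -14, 17, 20]
Program B final stack: [-1, -14, 17, 20]
Same: no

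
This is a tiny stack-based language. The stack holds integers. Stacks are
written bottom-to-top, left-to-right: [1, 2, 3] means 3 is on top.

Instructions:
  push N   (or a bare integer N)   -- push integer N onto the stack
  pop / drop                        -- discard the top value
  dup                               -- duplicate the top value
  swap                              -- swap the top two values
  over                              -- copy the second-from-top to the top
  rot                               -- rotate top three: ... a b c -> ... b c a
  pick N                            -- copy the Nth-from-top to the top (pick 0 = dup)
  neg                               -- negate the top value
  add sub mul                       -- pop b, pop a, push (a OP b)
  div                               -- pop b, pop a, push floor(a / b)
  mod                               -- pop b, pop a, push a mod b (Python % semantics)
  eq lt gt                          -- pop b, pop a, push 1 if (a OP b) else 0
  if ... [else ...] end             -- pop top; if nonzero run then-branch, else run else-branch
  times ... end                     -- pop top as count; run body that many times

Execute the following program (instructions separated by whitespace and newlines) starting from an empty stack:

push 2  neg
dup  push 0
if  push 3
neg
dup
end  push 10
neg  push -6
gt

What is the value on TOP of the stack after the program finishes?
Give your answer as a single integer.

Answer: 0

Derivation:
After 'push 2': [2]
After 'neg': [-2]
After 'dup': [-2, -2]
After 'push 0': [-2, -2, 0]
After 'if': [-2, -2]
After 'push 10': [-2, -2, 10]
After 'neg': [-2, -2, -10]
After 'push -6': [-2, -2, -10, -6]
After 'gt': [-2, -2, 0]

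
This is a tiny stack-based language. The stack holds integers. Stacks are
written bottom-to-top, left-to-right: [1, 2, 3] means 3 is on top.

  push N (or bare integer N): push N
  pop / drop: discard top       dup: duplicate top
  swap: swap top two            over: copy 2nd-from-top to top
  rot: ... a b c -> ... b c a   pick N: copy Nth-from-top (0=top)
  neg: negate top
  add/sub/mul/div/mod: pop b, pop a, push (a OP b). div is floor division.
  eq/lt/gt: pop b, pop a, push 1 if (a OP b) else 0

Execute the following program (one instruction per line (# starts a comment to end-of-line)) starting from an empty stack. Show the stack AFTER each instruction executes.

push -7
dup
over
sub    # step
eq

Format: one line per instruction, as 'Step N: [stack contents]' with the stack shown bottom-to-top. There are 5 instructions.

Step 1: [-7]
Step 2: [-7, -7]
Step 3: [-7, -7, -7]
Step 4: [-7, 0]
Step 5: [0]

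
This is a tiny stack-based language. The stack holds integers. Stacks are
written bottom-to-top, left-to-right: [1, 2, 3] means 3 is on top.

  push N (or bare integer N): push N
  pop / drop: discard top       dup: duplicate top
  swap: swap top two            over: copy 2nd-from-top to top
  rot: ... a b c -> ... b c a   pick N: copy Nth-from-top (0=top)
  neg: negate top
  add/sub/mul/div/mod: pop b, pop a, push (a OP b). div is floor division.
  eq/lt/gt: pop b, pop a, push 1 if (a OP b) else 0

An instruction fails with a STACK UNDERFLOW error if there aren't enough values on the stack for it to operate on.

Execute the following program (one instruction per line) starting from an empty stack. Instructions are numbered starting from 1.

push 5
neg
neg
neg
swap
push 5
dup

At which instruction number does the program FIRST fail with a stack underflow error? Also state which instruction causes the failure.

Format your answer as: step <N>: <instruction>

Answer: step 5: swap

Derivation:
Step 1 ('push 5'): stack = [5], depth = 1
Step 2 ('neg'): stack = [-5], depth = 1
Step 3 ('neg'): stack = [5], depth = 1
Step 4 ('neg'): stack = [-5], depth = 1
Step 5 ('swap'): needs 2 value(s) but depth is 1 — STACK UNDERFLOW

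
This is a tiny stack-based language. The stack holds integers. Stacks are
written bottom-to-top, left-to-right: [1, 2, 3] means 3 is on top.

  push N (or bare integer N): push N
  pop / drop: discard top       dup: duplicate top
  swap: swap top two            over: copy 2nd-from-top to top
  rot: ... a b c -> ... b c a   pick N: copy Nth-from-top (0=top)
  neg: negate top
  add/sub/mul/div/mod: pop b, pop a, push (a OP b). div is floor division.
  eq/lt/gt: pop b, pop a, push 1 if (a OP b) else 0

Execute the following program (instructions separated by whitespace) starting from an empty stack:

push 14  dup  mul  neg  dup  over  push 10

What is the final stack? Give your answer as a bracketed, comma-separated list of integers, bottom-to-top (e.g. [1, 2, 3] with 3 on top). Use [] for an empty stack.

After 'push 14': [14]
After 'dup': [14, 14]
After 'mul': [196]
After 'neg': [-196]
After 'dup': [-196, -196]
After 'over': [-196, -196, -196]
After 'push 10': [-196, -196, -196, 10]

Answer: [-196, -196, -196, 10]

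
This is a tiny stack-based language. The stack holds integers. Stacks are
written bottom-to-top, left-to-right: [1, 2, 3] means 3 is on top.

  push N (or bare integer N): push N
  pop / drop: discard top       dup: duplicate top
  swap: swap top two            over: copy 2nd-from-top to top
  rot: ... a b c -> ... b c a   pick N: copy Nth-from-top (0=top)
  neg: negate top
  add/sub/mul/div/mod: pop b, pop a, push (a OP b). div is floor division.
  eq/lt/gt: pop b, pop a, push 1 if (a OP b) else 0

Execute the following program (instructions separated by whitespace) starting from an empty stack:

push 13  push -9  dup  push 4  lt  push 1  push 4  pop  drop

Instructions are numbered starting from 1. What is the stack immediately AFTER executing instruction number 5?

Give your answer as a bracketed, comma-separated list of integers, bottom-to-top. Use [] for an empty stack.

Answer: [13, -9, 1]

Derivation:
Step 1 ('push 13'): [13]
Step 2 ('push -9'): [13, -9]
Step 3 ('dup'): [13, -9, -9]
Step 4 ('push 4'): [13, -9, -9, 4]
Step 5 ('lt'): [13, -9, 1]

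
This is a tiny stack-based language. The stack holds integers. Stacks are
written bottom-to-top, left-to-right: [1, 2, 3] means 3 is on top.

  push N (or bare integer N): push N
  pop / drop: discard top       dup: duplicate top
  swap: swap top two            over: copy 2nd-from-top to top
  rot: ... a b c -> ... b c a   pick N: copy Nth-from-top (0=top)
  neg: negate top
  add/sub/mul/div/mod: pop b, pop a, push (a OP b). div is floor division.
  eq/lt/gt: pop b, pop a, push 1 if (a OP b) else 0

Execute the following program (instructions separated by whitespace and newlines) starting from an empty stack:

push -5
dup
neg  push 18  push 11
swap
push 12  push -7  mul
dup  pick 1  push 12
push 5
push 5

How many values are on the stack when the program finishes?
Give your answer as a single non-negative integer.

After 'push -5': stack = [-5] (depth 1)
After 'dup': stack = [-5, -5] (depth 2)
After 'neg': stack = [-5, 5] (depth 2)
After 'push 18': stack = [-5, 5, 18] (depth 3)
After 'push 11': stack = [-5, 5, 18, 11] (depth 4)
After 'swap': stack = [-5, 5, 11, 18] (depth 4)
After 'push 12': stack = [-5, 5, 11, 18, 12] (depth 5)
After 'push -7': stack = [-5, 5, 11, 18, 12, -7] (depth 6)
After 'mul': stack = [-5, 5, 11, 18, -84] (depth 5)
After 'dup': stack = [-5, 5, 11, 18, -84, -84] (depth 6)
After 'pick 1': stack = [-5, 5, 11, 18, -84, -84, -84] (depth 7)
After 'push 12': stack = [-5, 5, 11, 18, -84, -84, -84, 12] (depth 8)
After 'push 5': stack = [-5, 5, 11, 18, -84, -84, -84, 12, 5] (depth 9)
After 'push 5': stack = [-5, 5, 11, 18, -84, -84, -84, 12, 5, 5] (depth 10)

Answer: 10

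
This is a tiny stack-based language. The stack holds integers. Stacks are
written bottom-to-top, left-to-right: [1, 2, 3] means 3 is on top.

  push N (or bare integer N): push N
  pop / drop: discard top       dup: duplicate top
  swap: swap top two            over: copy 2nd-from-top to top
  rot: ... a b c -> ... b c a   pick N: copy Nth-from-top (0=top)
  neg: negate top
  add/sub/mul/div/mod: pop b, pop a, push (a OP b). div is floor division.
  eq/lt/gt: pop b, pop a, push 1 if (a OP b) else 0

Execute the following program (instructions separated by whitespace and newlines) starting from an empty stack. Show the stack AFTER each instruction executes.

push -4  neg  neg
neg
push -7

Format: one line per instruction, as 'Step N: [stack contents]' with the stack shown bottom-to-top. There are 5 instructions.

Step 1: [-4]
Step 2: [4]
Step 3: [-4]
Step 4: [4]
Step 5: [4, -7]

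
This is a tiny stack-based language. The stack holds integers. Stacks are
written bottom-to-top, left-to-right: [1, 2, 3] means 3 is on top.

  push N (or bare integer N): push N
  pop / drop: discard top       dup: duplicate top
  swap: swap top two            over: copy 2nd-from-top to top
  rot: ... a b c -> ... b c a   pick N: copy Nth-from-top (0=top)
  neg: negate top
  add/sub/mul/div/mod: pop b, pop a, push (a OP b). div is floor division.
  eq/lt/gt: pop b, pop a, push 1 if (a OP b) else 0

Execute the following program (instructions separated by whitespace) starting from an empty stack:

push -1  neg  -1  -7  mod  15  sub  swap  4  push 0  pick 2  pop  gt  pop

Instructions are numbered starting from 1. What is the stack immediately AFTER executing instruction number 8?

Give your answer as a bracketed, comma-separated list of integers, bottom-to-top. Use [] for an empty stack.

Answer: [-16, 1]

Derivation:
Step 1 ('push -1'): [-1]
Step 2 ('neg'): [1]
Step 3 ('-1'): [1, -1]
Step 4 ('-7'): [1, -1, -7]
Step 5 ('mod'): [1, -1]
Step 6 ('15'): [1, -1, 15]
Step 7 ('sub'): [1, -16]
Step 8 ('swap'): [-16, 1]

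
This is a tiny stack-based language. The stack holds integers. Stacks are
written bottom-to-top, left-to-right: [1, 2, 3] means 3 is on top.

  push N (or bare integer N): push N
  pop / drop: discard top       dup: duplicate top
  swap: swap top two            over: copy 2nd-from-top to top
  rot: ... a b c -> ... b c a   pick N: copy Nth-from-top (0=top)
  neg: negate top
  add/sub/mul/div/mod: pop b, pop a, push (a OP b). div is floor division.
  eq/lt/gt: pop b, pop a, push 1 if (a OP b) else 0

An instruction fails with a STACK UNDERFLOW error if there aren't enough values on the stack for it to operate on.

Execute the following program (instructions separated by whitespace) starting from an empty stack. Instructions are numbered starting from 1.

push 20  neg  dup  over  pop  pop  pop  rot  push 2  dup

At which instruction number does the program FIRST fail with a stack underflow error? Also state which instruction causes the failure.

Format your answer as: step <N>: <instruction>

Step 1 ('push 20'): stack = [20], depth = 1
Step 2 ('neg'): stack = [-20], depth = 1
Step 3 ('dup'): stack = [-20, -20], depth = 2
Step 4 ('over'): stack = [-20, -20, -20], depth = 3
Step 5 ('pop'): stack = [-20, -20], depth = 2
Step 6 ('pop'): stack = [-20], depth = 1
Step 7 ('pop'): stack = [], depth = 0
Step 8 ('rot'): needs 3 value(s) but depth is 0 — STACK UNDERFLOW

Answer: step 8: rot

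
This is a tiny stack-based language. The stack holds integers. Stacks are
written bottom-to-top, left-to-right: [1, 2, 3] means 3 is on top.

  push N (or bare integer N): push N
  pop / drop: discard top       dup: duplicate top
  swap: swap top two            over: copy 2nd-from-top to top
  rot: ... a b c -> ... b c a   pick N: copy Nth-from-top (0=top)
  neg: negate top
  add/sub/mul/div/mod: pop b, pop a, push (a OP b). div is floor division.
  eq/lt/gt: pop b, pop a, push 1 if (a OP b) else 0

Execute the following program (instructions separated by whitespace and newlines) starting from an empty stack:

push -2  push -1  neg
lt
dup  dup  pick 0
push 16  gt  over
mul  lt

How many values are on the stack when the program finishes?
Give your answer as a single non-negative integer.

Answer: 3

Derivation:
After 'push -2': stack = [-2] (depth 1)
After 'push -1': stack = [-2, -1] (depth 2)
After 'neg': stack = [-2, 1] (depth 2)
After 'lt': stack = [1] (depth 1)
After 'dup': stack = [1, 1] (depth 2)
After 'dup': stack = [1, 1, 1] (depth 3)
After 'pick 0': stack = [1, 1, 1, 1] (depth 4)
After 'push 16': stack = [1, 1, 1, 1, 16] (depth 5)
After 'gt': stack = [1, 1, 1, 0] (depth 4)
After 'over': stack = [1, 1, 1, 0, 1] (depth 5)
After 'mul': stack = [1, 1, 1, 0] (depth 4)
After 'lt': stack = [1, 1, 0] (depth 3)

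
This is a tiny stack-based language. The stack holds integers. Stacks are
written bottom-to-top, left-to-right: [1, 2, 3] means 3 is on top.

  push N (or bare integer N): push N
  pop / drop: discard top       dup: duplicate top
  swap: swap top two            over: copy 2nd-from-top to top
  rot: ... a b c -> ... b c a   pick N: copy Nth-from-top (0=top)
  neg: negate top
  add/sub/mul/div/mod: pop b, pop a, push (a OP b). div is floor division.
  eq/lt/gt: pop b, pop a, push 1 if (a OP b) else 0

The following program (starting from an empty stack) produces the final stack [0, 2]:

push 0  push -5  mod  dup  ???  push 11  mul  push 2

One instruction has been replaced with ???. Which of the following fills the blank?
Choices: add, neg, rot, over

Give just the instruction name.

Stack before ???: [0, 0]
Stack after ???:  [0]
Checking each choice:
  add: MATCH
  neg: produces [0, 0, 2]
  rot: stack underflow (need 3, have 2)
  over: produces [0, 0, 0, 2]


Answer: add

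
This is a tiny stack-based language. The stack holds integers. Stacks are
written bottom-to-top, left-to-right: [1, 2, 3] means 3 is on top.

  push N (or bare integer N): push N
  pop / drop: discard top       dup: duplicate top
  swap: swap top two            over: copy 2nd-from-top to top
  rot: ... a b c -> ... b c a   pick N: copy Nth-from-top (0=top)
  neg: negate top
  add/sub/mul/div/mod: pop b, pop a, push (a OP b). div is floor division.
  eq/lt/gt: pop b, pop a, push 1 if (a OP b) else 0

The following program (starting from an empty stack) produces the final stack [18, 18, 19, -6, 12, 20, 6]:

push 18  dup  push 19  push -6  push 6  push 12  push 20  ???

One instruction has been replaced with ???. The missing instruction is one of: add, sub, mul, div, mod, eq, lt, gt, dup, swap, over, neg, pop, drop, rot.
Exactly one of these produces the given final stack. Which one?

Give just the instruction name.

Answer: rot

Derivation:
Stack before ???: [18, 18, 19, -6, 6, 12, 20]
Stack after ???:  [18, 18, 19, -6, 12, 20, 6]
The instruction that transforms [18, 18, 19, -6, 6, 12, 20] -> [18, 18, 19, -6, 12, 20, 6] is: rot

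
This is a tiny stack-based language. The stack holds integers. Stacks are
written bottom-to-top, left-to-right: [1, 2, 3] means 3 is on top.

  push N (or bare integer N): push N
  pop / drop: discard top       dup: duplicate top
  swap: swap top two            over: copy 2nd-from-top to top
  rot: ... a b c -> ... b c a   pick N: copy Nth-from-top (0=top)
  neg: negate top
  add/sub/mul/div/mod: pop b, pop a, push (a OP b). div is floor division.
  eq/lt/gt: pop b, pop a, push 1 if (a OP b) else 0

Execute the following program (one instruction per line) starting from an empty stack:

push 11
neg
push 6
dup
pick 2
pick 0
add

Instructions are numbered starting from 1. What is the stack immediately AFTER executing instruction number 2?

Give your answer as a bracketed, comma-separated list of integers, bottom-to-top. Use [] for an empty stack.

Step 1 ('push 11'): [11]
Step 2 ('neg'): [-11]

Answer: [-11]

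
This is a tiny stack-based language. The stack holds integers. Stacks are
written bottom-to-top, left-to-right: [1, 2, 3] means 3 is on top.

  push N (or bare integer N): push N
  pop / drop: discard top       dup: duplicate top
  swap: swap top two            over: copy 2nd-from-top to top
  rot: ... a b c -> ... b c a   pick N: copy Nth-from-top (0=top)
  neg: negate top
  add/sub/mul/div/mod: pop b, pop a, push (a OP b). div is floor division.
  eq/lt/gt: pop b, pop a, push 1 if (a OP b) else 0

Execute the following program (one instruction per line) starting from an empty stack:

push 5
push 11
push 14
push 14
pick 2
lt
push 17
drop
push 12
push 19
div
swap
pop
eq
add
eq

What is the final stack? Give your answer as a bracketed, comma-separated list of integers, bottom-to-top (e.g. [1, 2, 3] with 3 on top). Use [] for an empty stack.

Answer: [0]

Derivation:
After 'push 5': [5]
After 'push 11': [5, 11]
After 'push 14': [5, 11, 14]
After 'push 14': [5, 11, 14, 14]
After 'pick 2': [5, 11, 14, 14, 11]
After 'lt': [5, 11, 14, 0]
After 'push 17': [5, 11, 14, 0, 17]
After 'drop': [5, 11, 14, 0]
After 'push 12': [5, 11, 14, 0, 12]
After 'push 19': [5, 11, 14, 0, 12, 19]
After 'div': [5, 11, 14, 0, 0]
After 'swap': [5, 11, 14, 0, 0]
After 'pop': [5, 11, 14, 0]
After 'eq': [5, 11, 0]
After 'add': [5, 11]
After 'eq': [0]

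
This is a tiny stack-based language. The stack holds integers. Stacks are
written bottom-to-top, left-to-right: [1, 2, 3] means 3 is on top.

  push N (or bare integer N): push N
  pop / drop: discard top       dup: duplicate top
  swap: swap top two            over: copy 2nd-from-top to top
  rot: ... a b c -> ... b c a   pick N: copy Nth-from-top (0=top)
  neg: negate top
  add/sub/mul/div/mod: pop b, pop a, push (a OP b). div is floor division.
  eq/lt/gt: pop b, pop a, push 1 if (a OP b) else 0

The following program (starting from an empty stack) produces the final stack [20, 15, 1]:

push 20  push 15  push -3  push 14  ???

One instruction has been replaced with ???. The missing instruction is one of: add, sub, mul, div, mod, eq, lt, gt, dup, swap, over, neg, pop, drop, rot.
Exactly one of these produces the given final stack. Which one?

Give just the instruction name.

Answer: lt

Derivation:
Stack before ???: [20, 15, -3, 14]
Stack after ???:  [20, 15, 1]
The instruction that transforms [20, 15, -3, 14] -> [20, 15, 1] is: lt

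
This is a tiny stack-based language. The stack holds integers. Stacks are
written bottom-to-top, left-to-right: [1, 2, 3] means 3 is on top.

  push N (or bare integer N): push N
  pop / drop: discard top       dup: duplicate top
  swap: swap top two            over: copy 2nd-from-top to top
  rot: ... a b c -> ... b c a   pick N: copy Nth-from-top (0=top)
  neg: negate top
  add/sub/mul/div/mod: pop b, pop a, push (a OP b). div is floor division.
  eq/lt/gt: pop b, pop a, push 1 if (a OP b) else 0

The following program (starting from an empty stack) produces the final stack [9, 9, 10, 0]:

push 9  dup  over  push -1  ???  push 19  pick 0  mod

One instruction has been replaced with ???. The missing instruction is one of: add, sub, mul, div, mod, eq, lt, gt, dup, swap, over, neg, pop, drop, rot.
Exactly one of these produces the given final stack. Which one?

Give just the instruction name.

Stack before ???: [9, 9, 9, -1]
Stack after ???:  [9, 9, 10]
The instruction that transforms [9, 9, 9, -1] -> [9, 9, 10] is: sub

Answer: sub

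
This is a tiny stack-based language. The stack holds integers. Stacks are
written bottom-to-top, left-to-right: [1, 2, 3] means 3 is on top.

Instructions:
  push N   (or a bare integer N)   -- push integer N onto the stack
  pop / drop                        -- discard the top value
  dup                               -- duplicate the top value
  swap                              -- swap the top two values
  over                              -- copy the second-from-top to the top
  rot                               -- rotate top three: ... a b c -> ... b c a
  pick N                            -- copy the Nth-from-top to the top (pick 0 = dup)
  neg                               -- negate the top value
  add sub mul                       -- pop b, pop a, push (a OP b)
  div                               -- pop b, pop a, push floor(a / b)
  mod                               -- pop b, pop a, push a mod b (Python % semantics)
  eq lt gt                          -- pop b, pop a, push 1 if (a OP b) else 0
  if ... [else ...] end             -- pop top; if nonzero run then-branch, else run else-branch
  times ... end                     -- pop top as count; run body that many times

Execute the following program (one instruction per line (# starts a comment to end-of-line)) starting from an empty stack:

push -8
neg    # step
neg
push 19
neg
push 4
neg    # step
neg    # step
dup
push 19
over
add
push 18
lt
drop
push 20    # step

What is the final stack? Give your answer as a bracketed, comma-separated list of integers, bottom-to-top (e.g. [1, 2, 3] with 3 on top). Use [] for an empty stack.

After 'push -8': [-8]
After 'neg': [8]
After 'neg': [-8]
After 'push 19': [-8, 19]
After 'neg': [-8, -19]
After 'push 4': [-8, -19, 4]
After 'neg': [-8, -19, -4]
After 'neg': [-8, -19, 4]
After 'dup': [-8, -19, 4, 4]
After 'push 19': [-8, -19, 4, 4, 19]
After 'over': [-8, -19, 4, 4, 19, 4]
After 'add': [-8, -19, 4, 4, 23]
After 'push 18': [-8, -19, 4, 4, 23, 18]
After 'lt': [-8, -19, 4, 4, 0]
After 'drop': [-8, -19, 4, 4]
After 'push 20': [-8, -19, 4, 4, 20]

Answer: [-8, -19, 4, 4, 20]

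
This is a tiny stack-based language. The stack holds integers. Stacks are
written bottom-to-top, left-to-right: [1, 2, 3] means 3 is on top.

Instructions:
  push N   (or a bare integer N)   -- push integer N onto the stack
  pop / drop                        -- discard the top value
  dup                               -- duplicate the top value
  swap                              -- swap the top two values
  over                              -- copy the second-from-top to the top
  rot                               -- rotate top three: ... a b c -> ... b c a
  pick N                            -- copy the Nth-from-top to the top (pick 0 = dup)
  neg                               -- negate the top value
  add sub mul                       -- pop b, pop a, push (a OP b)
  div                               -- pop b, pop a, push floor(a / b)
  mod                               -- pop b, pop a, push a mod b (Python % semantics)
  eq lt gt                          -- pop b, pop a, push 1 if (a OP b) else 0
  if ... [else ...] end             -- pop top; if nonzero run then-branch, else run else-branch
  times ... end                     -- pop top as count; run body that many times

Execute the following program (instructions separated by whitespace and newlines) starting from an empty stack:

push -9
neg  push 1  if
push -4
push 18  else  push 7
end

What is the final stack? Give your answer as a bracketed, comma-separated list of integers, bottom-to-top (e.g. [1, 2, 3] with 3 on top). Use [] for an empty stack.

Answer: [9, -4, 18]

Derivation:
After 'push -9': [-9]
After 'neg': [9]
After 'push 1': [9, 1]
After 'if': [9]
After 'push -4': [9, -4]
After 'push 18': [9, -4, 18]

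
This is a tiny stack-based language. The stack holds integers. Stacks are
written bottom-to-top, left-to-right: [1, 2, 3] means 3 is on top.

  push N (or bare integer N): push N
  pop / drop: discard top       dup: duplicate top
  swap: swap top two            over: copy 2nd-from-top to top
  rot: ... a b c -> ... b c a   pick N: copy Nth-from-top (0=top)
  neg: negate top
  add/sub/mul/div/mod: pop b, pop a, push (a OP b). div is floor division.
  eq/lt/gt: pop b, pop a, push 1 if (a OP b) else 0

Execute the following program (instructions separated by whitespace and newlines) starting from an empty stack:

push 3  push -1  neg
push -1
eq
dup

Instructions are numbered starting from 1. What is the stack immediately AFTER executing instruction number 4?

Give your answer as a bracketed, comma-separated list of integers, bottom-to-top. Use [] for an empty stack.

Step 1 ('push 3'): [3]
Step 2 ('push -1'): [3, -1]
Step 3 ('neg'): [3, 1]
Step 4 ('push -1'): [3, 1, -1]

Answer: [3, 1, -1]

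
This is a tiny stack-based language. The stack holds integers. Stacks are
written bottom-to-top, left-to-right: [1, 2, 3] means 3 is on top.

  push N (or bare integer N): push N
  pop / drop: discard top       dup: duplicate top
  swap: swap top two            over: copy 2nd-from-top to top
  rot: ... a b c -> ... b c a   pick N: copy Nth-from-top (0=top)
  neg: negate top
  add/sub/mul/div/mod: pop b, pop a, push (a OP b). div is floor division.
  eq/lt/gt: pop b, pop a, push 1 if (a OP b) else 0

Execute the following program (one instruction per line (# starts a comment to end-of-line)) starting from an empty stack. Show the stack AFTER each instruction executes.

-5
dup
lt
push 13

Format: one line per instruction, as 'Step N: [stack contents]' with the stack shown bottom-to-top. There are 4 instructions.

Step 1: [-5]
Step 2: [-5, -5]
Step 3: [0]
Step 4: [0, 13]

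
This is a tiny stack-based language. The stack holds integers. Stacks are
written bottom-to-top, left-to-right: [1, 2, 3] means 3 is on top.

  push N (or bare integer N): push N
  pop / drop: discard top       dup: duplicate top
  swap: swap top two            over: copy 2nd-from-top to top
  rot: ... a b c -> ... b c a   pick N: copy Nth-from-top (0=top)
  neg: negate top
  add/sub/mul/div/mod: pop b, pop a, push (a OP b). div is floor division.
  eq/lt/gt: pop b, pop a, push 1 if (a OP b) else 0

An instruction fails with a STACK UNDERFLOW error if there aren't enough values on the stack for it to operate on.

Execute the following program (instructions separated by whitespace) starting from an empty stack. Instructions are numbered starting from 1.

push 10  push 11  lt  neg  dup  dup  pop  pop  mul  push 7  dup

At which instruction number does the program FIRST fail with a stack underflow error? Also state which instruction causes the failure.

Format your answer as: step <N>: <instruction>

Step 1 ('push 10'): stack = [10], depth = 1
Step 2 ('push 11'): stack = [10, 11], depth = 2
Step 3 ('lt'): stack = [1], depth = 1
Step 4 ('neg'): stack = [-1], depth = 1
Step 5 ('dup'): stack = [-1, -1], depth = 2
Step 6 ('dup'): stack = [-1, -1, -1], depth = 3
Step 7 ('pop'): stack = [-1, -1], depth = 2
Step 8 ('pop'): stack = [-1], depth = 1
Step 9 ('mul'): needs 2 value(s) but depth is 1 — STACK UNDERFLOW

Answer: step 9: mul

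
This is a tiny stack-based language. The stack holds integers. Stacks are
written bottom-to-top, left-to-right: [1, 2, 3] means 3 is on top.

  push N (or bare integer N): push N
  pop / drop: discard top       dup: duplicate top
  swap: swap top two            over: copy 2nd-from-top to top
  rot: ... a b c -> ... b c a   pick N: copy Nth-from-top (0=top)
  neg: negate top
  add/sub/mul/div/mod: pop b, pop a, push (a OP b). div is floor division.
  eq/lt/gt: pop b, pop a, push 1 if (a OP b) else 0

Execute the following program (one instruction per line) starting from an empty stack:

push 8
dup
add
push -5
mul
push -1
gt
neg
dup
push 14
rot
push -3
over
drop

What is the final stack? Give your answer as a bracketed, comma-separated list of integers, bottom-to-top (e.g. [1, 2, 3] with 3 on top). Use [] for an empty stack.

Answer: [0, 14, 0, -3]

Derivation:
After 'push 8': [8]
After 'dup': [8, 8]
After 'add': [16]
After 'push -5': [16, -5]
After 'mul': [-80]
After 'push -1': [-80, -1]
After 'gt': [0]
After 'neg': [0]
After 'dup': [0, 0]
After 'push 14': [0, 0, 14]
After 'rot': [0, 14, 0]
After 'push -3': [0, 14, 0, -3]
After 'over': [0, 14, 0, -3, 0]
After 'drop': [0, 14, 0, -3]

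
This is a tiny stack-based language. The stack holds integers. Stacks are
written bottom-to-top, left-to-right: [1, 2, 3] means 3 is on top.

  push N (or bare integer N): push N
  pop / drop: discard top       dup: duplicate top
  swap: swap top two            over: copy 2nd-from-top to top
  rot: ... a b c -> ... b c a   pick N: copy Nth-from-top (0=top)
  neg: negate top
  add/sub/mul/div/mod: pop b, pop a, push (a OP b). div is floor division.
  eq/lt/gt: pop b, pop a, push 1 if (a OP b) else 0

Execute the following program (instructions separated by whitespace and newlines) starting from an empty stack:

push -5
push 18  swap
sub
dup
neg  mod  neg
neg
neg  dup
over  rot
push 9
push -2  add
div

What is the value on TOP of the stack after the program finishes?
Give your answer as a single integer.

After 'push -5': [-5]
After 'push 18': [-5, 18]
After 'swap': [18, -5]
After 'sub': [23]
After 'dup': [23, 23]
After 'neg': [23, -23]
After 'mod': [0]
After 'neg': [0]
After 'neg': [0]
After 'neg': [0]
After 'dup': [0, 0]
After 'over': [0, 0, 0]
After 'rot': [0, 0, 0]
After 'push 9': [0, 0, 0, 9]
After 'push -2': [0, 0, 0, 9, -2]
After 'add': [0, 0, 0, 7]
After 'div': [0, 0, 0]

Answer: 0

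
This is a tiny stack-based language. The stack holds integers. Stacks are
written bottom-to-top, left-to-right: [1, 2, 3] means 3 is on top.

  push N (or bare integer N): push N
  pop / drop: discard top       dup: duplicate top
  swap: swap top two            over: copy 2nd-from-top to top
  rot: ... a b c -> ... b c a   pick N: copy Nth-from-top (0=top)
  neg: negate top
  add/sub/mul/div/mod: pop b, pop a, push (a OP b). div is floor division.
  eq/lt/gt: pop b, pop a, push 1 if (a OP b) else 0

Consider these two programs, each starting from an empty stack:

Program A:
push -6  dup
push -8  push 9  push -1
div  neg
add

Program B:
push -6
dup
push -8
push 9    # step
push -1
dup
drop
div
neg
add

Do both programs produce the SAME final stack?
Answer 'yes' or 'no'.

Program A trace:
  After 'push -6': [-6]
  After 'dup': [-6, -6]
  After 'push -8': [-6, -6, -8]
  After 'push 9': [-6, -6, -8, 9]
  After 'push -1': [-6, -6, -8, 9, -1]
  After 'div': [-6, -6, -8, -9]
  After 'neg': [-6, -6, -8, 9]
  After 'add': [-6, -6, 1]
Program A final stack: [-6, -6, 1]

Program B trace:
  After 'push -6': [-6]
  After 'dup': [-6, -6]
  After 'push -8': [-6, -6, -8]
  After 'push 9': [-6, -6, -8, 9]
  After 'push -1': [-6, -6, -8, 9, -1]
  After 'dup': [-6, -6, -8, 9, -1, -1]
  After 'drop': [-6, -6, -8, 9, -1]
  After 'div': [-6, -6, -8, -9]
  After 'neg': [-6, -6, -8, 9]
  After 'add': [-6, -6, 1]
Program B final stack: [-6, -6, 1]
Same: yes

Answer: yes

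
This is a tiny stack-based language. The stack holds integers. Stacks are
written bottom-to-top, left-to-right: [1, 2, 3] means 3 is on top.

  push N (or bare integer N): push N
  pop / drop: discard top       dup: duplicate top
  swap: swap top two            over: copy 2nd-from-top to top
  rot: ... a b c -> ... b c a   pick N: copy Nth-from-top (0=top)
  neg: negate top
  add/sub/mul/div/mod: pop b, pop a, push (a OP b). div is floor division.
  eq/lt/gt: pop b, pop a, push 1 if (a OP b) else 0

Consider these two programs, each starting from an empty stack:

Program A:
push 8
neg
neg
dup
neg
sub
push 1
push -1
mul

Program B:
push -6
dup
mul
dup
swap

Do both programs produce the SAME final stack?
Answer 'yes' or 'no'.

Answer: no

Derivation:
Program A trace:
  After 'push 8': [8]
  After 'neg': [-8]
  After 'neg': [8]
  After 'dup': [8, 8]
  After 'neg': [8, -8]
  After 'sub': [16]
  After 'push 1': [16, 1]
  After 'push -1': [16, 1, -1]
  After 'mul': [16, -1]
Program A final stack: [16, -1]

Program B trace:
  After 'push -6': [-6]
  After 'dup': [-6, -6]
  After 'mul': [36]
  After 'dup': [36, 36]
  After 'swap': [36, 36]
Program B final stack: [36, 36]
Same: no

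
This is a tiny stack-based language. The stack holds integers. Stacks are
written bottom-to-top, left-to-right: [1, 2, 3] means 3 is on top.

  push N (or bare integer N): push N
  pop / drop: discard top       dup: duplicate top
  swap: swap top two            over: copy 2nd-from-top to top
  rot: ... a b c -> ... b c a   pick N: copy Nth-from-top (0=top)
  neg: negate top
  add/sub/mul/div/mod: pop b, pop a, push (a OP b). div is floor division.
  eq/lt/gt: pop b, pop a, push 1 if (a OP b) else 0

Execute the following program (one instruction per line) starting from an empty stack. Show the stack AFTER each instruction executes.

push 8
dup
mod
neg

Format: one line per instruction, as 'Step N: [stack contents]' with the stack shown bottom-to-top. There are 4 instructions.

Step 1: [8]
Step 2: [8, 8]
Step 3: [0]
Step 4: [0]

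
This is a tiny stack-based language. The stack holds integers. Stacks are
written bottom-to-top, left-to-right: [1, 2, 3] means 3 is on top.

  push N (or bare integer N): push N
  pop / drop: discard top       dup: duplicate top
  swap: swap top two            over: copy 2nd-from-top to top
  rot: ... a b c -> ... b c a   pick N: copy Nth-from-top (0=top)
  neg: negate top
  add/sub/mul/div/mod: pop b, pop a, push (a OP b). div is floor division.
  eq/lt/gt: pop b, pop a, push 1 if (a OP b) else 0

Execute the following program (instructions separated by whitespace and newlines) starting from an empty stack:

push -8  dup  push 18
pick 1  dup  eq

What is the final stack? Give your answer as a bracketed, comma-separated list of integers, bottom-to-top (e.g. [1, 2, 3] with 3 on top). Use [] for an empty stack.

After 'push -8': [-8]
After 'dup': [-8, -8]
After 'push 18': [-8, -8, 18]
After 'pick 1': [-8, -8, 18, -8]
After 'dup': [-8, -8, 18, -8, -8]
After 'eq': [-8, -8, 18, 1]

Answer: [-8, -8, 18, 1]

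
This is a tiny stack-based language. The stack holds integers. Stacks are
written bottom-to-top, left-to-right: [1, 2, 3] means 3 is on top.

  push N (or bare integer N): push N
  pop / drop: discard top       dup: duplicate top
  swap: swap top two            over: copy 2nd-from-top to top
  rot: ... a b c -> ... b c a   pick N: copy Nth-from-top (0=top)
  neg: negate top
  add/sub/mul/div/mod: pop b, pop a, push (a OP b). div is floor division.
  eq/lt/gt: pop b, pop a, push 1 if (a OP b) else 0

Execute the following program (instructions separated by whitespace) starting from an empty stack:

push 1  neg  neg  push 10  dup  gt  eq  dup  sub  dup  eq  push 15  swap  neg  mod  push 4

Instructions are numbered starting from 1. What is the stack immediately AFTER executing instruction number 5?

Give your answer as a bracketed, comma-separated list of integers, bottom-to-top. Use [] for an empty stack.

Step 1 ('push 1'): [1]
Step 2 ('neg'): [-1]
Step 3 ('neg'): [1]
Step 4 ('push 10'): [1, 10]
Step 5 ('dup'): [1, 10, 10]

Answer: [1, 10, 10]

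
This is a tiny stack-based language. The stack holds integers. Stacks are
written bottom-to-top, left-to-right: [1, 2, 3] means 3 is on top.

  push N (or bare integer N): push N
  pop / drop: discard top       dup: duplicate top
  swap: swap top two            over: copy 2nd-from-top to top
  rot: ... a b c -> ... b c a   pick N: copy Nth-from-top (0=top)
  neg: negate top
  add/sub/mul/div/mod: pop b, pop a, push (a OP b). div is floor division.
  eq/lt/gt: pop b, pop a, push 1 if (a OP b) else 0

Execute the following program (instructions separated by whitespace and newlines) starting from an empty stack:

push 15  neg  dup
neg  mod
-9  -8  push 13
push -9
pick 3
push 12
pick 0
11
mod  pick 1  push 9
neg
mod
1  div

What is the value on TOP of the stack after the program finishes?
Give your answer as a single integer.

Answer: -6

Derivation:
After 'push 15': [15]
After 'neg': [-15]
After 'dup': [-15, -15]
After 'neg': [-15, 15]
After 'mod': [0]
After 'push -9': [0, -9]
After 'push -8': [0, -9, -8]
After 'push 13': [0, -9, -8, 13]
After 'push -9': [0, -9, -8, 13, -9]
After 'pick 3': [0, -9, -8, 13, -9, -9]
After 'push 12': [0, -9, -8, 13, -9, -9, 12]
After 'pick 0': [0, -9, -8, 13, -9, -9, 12, 12]
After 'push 11': [0, -9, -8, 13, -9, -9, 12, 12, 11]
After 'mod': [0, -9, -8, 13, -9, -9, 12, 1]
After 'pick 1': [0, -9, -8, 13, -9, -9, 12, 1, 12]
After 'push 9': [0, -9, -8, 13, -9, -9, 12, 1, 12, 9]
After 'neg': [0, -9, -8, 13, -9, -9, 12, 1, 12, -9]
After 'mod': [0, -9, -8, 13, -9, -9, 12, 1, -6]
After 'push 1': [0, -9, -8, 13, -9, -9, 12, 1, -6, 1]
After 'div': [0, -9, -8, 13, -9, -9, 12, 1, -6]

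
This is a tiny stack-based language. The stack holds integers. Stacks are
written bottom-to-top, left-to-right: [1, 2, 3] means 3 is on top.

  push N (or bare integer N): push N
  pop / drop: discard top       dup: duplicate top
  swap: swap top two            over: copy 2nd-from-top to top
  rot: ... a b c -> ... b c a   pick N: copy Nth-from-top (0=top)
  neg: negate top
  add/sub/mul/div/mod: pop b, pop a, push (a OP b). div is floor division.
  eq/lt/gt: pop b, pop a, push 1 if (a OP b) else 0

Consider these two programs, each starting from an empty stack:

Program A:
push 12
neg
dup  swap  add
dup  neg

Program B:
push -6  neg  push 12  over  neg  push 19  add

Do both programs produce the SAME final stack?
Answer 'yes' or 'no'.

Program A trace:
  After 'push 12': [12]
  After 'neg': [-12]
  After 'dup': [-12, -12]
  After 'swap': [-12, -12]
  After 'add': [-24]
  After 'dup': [-24, -24]
  After 'neg': [-24, 24]
Program A final stack: [-24, 24]

Program B trace:
  After 'push -6': [-6]
  After 'neg': [6]
  After 'push 12': [6, 12]
  After 'over': [6, 12, 6]
  After 'neg': [6, 12, -6]
  After 'push 19': [6, 12, -6, 19]
  After 'add': [6, 12, 13]
Program B final stack: [6, 12, 13]
Same: no

Answer: no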